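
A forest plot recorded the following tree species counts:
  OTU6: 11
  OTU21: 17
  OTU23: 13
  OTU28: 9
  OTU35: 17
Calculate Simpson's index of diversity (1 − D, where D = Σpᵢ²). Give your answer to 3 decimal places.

Total N = 11+17+13+9+17 = 67, so the proportions are 0.16418, 0.25373, 0.19403, 0.13433, 0.25373 (working shown to 5 dp, full precision carried).
D = 0.16418² + 0.25373² + 0.19403² + 0.13433² + 0.25373² = 0.02695 + 0.06438 + 0.03765 + 0.01804 + 0.06438 = 0.21141.
So 1 − D = 0.78859, i.e. 0.789 to 3 decimal places.

0.789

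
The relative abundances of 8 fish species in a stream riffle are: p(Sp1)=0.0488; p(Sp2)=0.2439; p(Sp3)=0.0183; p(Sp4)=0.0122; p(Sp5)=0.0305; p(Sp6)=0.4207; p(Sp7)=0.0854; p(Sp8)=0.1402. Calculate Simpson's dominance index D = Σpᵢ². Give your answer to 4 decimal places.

D = 0.0488² + 0.2439² + 0.0183² + 0.0122² + 0.0305² + 0.4207² + 0.0854² + 0.1402² = 0.002381 + 0.059487 + 0.000335 + 0.000149 + 0.000930 + 0.176988 + 0.007293 + 0.019656 = 0.267220 (working shown to 6 dp, full precision carried).
To 4 decimal places, D = 0.2672.

0.2672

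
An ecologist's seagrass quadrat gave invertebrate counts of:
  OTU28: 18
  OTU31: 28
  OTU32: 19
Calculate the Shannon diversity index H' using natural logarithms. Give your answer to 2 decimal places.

1.08

Total N = 18+28+19 = 65, so the proportions are 0.2769, 0.4308, 0.2923 (working shown to 4 dp, full precision carried).
Each pᵢ ln pᵢ term: 0.2769×(-1.2840)=-0.3556, 0.4308×(-0.8422)=-0.3628, 0.2923×(-1.2299)=-0.3595.
Sum = -1.0779, so H' = 1.08.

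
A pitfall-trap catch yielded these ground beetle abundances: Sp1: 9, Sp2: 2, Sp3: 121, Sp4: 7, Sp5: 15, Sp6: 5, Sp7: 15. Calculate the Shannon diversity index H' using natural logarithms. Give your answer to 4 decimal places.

Total N = 9+2+121+7+15+5+15 = 174, so the proportions are 0.051724, 0.011494, 0.695402, 0.04023, 0.086207, 0.028736, 0.086207 (working shown to 6 dp, full precision carried).
Each pᵢ ln pᵢ term: 0.051724×(-2.961831)=-0.153198, 0.011494×(-4.465908)=-0.051332, 0.695402×(-0.363265)=-0.252615, 0.04023×(-3.213145)=-0.129264, 0.086207×(-2.451005)=-0.211294, 0.028736×(-3.549617)=-0.102000, 0.086207×(-2.451005)=-0.211294.
Sum = -1.110998, so H' = 1.1110.

1.1110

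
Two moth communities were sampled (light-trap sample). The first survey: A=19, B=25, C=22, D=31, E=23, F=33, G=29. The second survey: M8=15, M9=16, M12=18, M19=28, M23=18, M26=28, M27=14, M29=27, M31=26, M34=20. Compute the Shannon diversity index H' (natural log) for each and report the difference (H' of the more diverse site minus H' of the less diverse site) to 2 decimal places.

The first survey: N=182, proportions 0.1044, 0.13736, 0.12088, 0.17033, 0.12637, 0.18132, 0.15934, giving H' = 1.92914 (working shown to 5 dp, full precision carried).
The second survey: N=210, proportions 0.07143, 0.07619, 0.08571, 0.13333, 0.08571, 0.13333, 0.06667, 0.12857, 0.12381, 0.09524, giving H' = 2.26997.
Difference = |1.92914 − 2.26997| = 0.34083, i.e. 0.34 to 2 decimal places.

0.34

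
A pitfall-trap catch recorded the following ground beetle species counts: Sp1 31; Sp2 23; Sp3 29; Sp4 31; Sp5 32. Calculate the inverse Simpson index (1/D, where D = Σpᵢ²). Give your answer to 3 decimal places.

4.939

Total N = 31+23+29+31+32 = 146, so the proportions are 0.2123288, 0.1575342, 0.1986301, 0.2123288, 0.2191781 (working shown to 7 dp, full precision carried).
D = 0.2123288² + 0.1575342² + 0.1986301² + 0.2123288² + 0.2191781² = 0.0450835 + 0.0248170 + 0.0394539 + 0.0450835 + 0.0480390 = 0.2024770.
So 1/D = 4.93883, i.e. 4.939 to 3 decimal places.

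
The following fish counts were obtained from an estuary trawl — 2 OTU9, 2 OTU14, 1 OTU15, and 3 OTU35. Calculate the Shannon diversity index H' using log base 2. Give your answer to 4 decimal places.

Total N = 2+2+1+3 = 8, so the proportions are 0.25, 0.25, 0.125, 0.375 (working shown to 6 dp, full precision carried).
Each pᵢ log₂ pᵢ term: 0.25×(-2.000000)=-0.500000, 0.25×(-2.000000)=-0.500000, 0.125×(-3.000000)=-0.375000, 0.375×(-1.415037)=-0.530639.
Sum = -1.905639, so H' = 1.9056.

1.9056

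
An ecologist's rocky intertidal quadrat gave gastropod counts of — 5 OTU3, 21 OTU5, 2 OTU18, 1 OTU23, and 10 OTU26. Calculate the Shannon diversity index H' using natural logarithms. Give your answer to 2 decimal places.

Total N = 5+21+2+1+10 = 39, so the proportions are 0.1282, 0.5385, 0.0513, 0.0256, 0.2564 (working shown to 4 dp, full precision carried).
Each pᵢ ln pᵢ term: 0.1282×(-2.0541)=-0.2633, 0.5385×(-0.6190)=-0.3333, 0.0513×(-2.9704)=-0.1523, 0.0256×(-3.6636)=-0.0939, 0.2564×(-1.3610)=-0.3490.
Sum = -1.1919, so H' = 1.19.

1.19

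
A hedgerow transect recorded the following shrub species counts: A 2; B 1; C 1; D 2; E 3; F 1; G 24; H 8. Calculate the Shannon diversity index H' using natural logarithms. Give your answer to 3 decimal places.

Total N = 2+1+1+2+3+1+24+8 = 42, so the proportions are 0.04762, 0.02381, 0.02381, 0.04762, 0.07143, 0.02381, 0.57143, 0.19048 (working shown to 5 dp, full precision carried).
Each pᵢ ln pᵢ term: 0.04762×(-3.04452)=-0.14498, 0.02381×(-3.73767)=-0.08899, 0.02381×(-3.73767)=-0.08899, 0.04762×(-3.04452)=-0.14498, 0.07143×(-2.63906)=-0.18850, 0.02381×(-3.73767)=-0.08899, 0.57143×(-0.55962)=-0.31978, 0.19048×(-1.65823)=-0.31585.
Sum = -1.38107, so H' = 1.381.

1.381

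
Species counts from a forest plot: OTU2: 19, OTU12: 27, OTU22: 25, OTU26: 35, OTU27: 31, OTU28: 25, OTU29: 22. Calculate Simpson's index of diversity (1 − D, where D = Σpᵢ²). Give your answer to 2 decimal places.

0.85

Total N = 19+27+25+35+31+25+22 = 184, so the proportions are 0.1033, 0.1467, 0.1359, 0.1902, 0.1685, 0.1359, 0.1196 (working shown to 4 dp, full precision carried).
D = 0.1033² + 0.1467² + 0.1359² + 0.1902² + 0.1685² + 0.1359² + 0.1196² = 0.0107 + 0.0215 + 0.0185 + 0.0362 + 0.0284 + 0.0185 + 0.0143 = 0.1480.
So 1 − D = 0.8520, i.e. 0.85 to 2 decimal places.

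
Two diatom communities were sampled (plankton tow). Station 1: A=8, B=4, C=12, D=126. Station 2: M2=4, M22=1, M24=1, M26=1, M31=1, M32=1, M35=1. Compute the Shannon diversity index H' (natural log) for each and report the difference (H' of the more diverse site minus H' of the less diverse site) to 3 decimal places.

Station 1: N=150, proportions 0.05333333, 0.02666667, 0.08, 0.84, giving H' = 0.60149456 (working shown to 8 dp, full precision carried).
Station 2: N=10, proportions 0.4, 0.1, 0.1, 0.1, 0.1, 0.1, 0.1, giving H' = 1.74806735.
Difference = |0.60149456 − 1.74806735| = 1.14657279, i.e. 1.147 to 3 decimal places.

1.147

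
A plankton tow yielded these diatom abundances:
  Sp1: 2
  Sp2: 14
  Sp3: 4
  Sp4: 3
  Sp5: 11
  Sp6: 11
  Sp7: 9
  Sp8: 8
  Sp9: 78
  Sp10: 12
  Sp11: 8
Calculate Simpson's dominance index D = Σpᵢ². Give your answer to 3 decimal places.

0.270

Total N = 2+14+4+3+11+11+9+8+78+12+8 = 160, so the proportions are 0.0125, 0.0875, 0.025, 0.01875, 0.06875, 0.06875, 0.05625, 0.05, 0.4875, 0.075, 0.05 (working shown to 5 dp, full precision carried).
D = 0.0125² + 0.0875² + 0.025² + 0.01875² + 0.06875² + 0.06875² + 0.05625² + 0.05² + 0.4875² + 0.075² + 0.05² = 0.00016 + 0.00766 + 0.00063 + 0.00035 + 0.00473 + 0.00473 + 0.00316 + 0.00250 + 0.23766 + 0.00562 + 0.00250 = 0.26969.
To 3 decimal places, D = 0.270.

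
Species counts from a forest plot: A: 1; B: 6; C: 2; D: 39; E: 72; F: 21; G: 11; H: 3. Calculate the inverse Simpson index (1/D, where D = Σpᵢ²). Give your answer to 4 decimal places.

Total N = 1+6+2+39+72+21+11+3 = 155, so the proportions are 0.006451613, 0.038709677, 0.012903226, 0.251612903, 0.464516129, 0.135483871, 0.070967742, 0.019354839 (working shown to 9 dp, full precision carried).
D = 0.006451613² + 0.038709677² + 0.012903226² + 0.251612903² + 0.464516129² + 0.135483871² + 0.070967742² + 0.019354839² = 0.000041623 + 0.001498439 + 0.000166493 + 0.063309053 + 0.215775234 + 0.018355879 + 0.005036420 + 0.000374610 = 0.304557752.
So 1/D = 3.2834495, i.e. 3.2834 to 4 decimal places.

3.2834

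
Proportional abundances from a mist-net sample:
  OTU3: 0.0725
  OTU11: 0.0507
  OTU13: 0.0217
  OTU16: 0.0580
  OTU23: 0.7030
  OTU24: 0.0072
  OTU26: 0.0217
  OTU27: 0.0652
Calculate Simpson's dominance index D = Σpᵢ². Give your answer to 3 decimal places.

D = 0.0725² + 0.0507² + 0.0217² + 0.058² + 0.703² + 0.0072² + 0.0217² + 0.0652² = 0.00526 + 0.00257 + 0.00047 + 0.00336 + 0.49421 + 0.00005 + 0.00047 + 0.00425 = 0.51064 (working shown to 5 dp, full precision carried).
To 3 decimal places, D = 0.511.

0.511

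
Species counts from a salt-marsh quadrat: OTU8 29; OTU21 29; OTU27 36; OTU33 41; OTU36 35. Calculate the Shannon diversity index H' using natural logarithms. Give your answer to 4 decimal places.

Total N = 29+29+36+41+35 = 170, so the proportions are 0.170588, 0.170588, 0.211765, 0.241176, 0.205882 (working shown to 6 dp, full precision carried).
Each pᵢ ln pᵢ term: 0.170588×(-1.768503)=-0.301686, 0.170588×(-1.768503)=-0.301686, 0.211765×(-1.552279)=-0.328718, 0.241176×(-1.422226)=-0.343008, 0.205882×(-1.580450)=-0.325387.
Sum = -1.600484, so H' = 1.6005.

1.6005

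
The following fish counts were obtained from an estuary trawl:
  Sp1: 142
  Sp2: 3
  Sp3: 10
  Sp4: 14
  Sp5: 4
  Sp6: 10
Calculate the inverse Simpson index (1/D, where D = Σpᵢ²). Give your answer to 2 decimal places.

Total N = 142+3+10+14+4+10 = 183, so the proportions are 0.77596, 0.01639, 0.05464, 0.0765, 0.02186, 0.05464 (working shown to 5 dp, full precision carried).
D = 0.77596² + 0.01639² + 0.05464² + 0.0765² + 0.02186² + 0.05464² = 0.60211 + 0.00027 + 0.00299 + 0.00585 + 0.00048 + 0.00299 = 0.61468.
So 1/D = 1.6269, i.e. 1.63 to 2 decimal places.

1.63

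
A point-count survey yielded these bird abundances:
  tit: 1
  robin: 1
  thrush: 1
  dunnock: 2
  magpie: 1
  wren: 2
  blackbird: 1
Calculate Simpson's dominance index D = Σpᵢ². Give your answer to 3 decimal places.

Total N = 1+1+1+2+1+2+1 = 9, so the proportions are 0.111111, 0.111111, 0.111111, 0.222222, 0.111111, 0.222222, 0.111111 (working shown to 6 dp, full precision carried).
D = 0.111111² + 0.111111² + 0.111111² + 0.222222² + 0.111111² + 0.222222² + 0.111111² = 0.012346 + 0.012346 + 0.012346 + 0.049383 + 0.012346 + 0.049383 + 0.012346 = 0.160494.
To 3 decimal places, D = 0.160.

0.160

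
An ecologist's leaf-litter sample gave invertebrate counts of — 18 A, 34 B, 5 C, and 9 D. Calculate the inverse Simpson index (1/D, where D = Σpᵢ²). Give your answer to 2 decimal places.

2.75

Total N = 18+34+5+9 = 66, so the proportions are 0.27273, 0.51515, 0.07576, 0.13636 (working shown to 5 dp, full precision carried).
D = 0.27273² + 0.51515² + 0.07576² + 0.13636² = 0.07438 + 0.26538 + 0.00574 + 0.01860 = 0.36410.
So 1/D = 2.7465, i.e. 2.75 to 2 decimal places.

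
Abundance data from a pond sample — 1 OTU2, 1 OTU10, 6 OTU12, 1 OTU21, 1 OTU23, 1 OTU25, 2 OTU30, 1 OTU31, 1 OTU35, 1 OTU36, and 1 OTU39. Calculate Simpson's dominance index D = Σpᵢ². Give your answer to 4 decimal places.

0.1696

Total N = 1+1+6+1+1+1+2+1+1+1+1 = 17, so the proportions are 0.0588235, 0.0588235, 0.3529412, 0.0588235, 0.0588235, 0.0588235, 0.1176471, 0.0588235, 0.0588235, 0.0588235, 0.0588235 (working shown to 7 dp, full precision carried).
D = 0.0588235² + 0.0588235² + 0.3529412² + 0.0588235² + 0.0588235² + 0.0588235² + 0.1176471² + 0.0588235² + 0.0588235² + 0.0588235² + 0.0588235² = 0.0034602 + 0.0034602 + 0.1245675 + 0.0034602 + 0.0034602 + 0.0034602 + 0.0138408 + 0.0034602 + 0.0034602 + 0.0034602 + 0.0034602 = 0.1695502.
To 4 decimal places, D = 0.1696.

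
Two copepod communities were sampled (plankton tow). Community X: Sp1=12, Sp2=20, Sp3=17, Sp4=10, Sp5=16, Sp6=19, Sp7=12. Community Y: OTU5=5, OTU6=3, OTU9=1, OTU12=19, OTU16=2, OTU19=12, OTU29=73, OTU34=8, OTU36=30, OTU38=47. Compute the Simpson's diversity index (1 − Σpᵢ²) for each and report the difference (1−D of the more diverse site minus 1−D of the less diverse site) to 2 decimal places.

0.08

Community X: N=106, proportions 0.11321, 0.18868, 0.16038, 0.09434, 0.15094, 0.17925, 0.11321, giving 1−D = 0.84923 (working shown to 5 dp, full precision carried).
Community Y: N=200, proportions 0.025, 0.015, 0.005, 0.095, 0.01, 0.06, 0.365, 0.04, 0.15, 0.235, giving 1−D = 0.77385.
Difference = |0.84923 − 0.77385| = 0.07538, i.e. 0.08 to 2 decimal places.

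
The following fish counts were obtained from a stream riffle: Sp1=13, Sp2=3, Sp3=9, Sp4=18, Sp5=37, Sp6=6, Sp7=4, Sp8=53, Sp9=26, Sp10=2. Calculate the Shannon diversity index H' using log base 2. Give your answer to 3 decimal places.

2.737

Total N = 13+3+9+18+37+6+4+53+26+2 = 171, so the proportions are 0.07602, 0.01754, 0.05263, 0.10526, 0.21637, 0.03509, 0.02339, 0.30994, 0.15205, 0.0117 (working shown to 5 dp, full precision carried).
Each pᵢ log₂ pᵢ term: 0.07602×(-3.71741)=-0.28261, 0.01754×(-5.83289)=-0.10233, 0.05263×(-4.24793)=-0.22358, 0.10526×(-3.24793)=-0.34189, 0.21637×(-2.20840)=-0.47784, 0.03509×(-4.83289)=-0.16958, 0.02339×(-5.41785)=-0.12673, 0.30994×(-1.68993)=-0.52378, 0.15205×(-2.71741)=-0.41317, 0.0117×(-6.41785)=-0.07506.
Sum = -2.73657, so H' = 2.737.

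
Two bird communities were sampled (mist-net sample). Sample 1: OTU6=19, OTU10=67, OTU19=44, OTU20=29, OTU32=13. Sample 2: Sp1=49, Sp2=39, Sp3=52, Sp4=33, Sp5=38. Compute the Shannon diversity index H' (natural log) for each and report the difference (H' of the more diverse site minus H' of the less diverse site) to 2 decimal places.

0.14

Sample 1: N=172, proportions 0.1105, 0.3895, 0.2558, 0.1686, 0.0756, giving H' = 1.4547 (working shown to 4 dp, full precision carried).
Sample 2: N=211, proportions 0.2322, 0.1848, 0.2464, 0.1564, 0.1801, giving H' = 1.5952.
Difference = |1.4547 − 1.5952| = 0.1405, i.e. 0.14 to 2 decimal places.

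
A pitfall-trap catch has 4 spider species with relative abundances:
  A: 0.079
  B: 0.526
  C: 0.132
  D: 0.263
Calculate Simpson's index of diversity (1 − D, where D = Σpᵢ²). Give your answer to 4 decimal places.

D = 0.079² + 0.526² + 0.132² + 0.263² = 0.006241 + 0.276676 + 0.017424 + 0.069169 = 0.369510 (working shown to 6 dp, full precision carried).
So 1 − D = 0.630490, i.e. 0.6305 to 4 decimal places.

0.6305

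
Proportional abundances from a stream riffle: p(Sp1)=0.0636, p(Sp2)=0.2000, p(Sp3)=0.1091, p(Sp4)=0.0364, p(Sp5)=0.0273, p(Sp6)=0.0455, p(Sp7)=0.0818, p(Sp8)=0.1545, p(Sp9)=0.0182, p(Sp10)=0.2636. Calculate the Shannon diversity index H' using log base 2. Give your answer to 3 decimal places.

Each pᵢ log₂ pᵢ term (working shown to 5 dp, full precision carried): 0.0636×(-3.97483)=-0.25280, 0.2×(-2.32193)=-0.46439, 0.1091×(-3.19628)=-0.34871, 0.0364×(-4.77992)=-0.17399, 0.0273×(-5.19496)=-0.14182, 0.0455×(-4.45799)=-0.20284, 0.0818×(-3.61176)=-0.29544, 0.1545×(-2.69432)=-0.41627, 0.0182×(-5.77992)=-0.10519, 0.2636×(-1.92358)=-0.50706.
Sum = -2.90851, so H' = 2.909.

2.909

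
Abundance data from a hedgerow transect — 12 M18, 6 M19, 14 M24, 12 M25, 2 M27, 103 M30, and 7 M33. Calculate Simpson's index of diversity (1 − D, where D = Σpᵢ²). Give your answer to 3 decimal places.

0.541

Total N = 12+6+14+12+2+103+7 = 156, so the proportions are 0.07692, 0.03846, 0.08974, 0.07692, 0.01282, 0.66026, 0.04487 (working shown to 5 dp, full precision carried).
D = 0.07692² + 0.03846² + 0.08974² + 0.07692² + 0.01282² + 0.66026² + 0.04487² = 0.00592 + 0.00148 + 0.00805 + 0.00592 + 0.00016 + 0.43594 + 0.00201 = 0.45948.
So 1 − D = 0.54052, i.e. 0.541 to 3 decimal places.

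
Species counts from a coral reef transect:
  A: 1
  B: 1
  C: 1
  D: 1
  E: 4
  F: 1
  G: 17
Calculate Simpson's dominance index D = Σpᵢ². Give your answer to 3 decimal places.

0.459

Total N = 1+1+1+1+4+1+17 = 26, so the proportions are 0.03846, 0.03846, 0.03846, 0.03846, 0.15385, 0.03846, 0.65385 (working shown to 5 dp, full precision carried).
D = 0.03846² + 0.03846² + 0.03846² + 0.03846² + 0.15385² + 0.03846² + 0.65385² = 0.00148 + 0.00148 + 0.00148 + 0.00148 + 0.02367 + 0.00148 + 0.42751 = 0.45858.
To 3 decimal places, D = 0.459.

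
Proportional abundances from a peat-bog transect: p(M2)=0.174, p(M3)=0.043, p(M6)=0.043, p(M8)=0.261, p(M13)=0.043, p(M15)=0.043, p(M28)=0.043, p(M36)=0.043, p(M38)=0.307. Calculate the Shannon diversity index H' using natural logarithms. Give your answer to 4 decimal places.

1.8292

Each pᵢ ln pᵢ term (working shown to 6 dp, full precision carried): 0.174×(-1.748700)=-0.304274, 0.043×(-3.146555)=-0.135302, 0.043×(-3.146555)=-0.135302, 0.261×(-1.343235)=-0.350584, 0.043×(-3.146555)=-0.135302, 0.043×(-3.146555)=-0.135302, 0.043×(-3.146555)=-0.135302, 0.043×(-3.146555)=-0.135302, 0.307×(-1.180908)=-0.362539.
Sum = -1.829208, so H' = 1.8292.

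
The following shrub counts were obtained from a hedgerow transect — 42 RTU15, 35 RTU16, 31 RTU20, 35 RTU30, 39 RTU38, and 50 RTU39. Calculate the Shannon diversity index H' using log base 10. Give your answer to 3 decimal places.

0.773

Total N = 42+35+31+35+39+50 = 232, so the proportions are 0.18103, 0.15086, 0.13362, 0.15086, 0.1681, 0.21552 (working shown to 5 dp, full precision carried).
Each pᵢ log₁₀ pᵢ term: 0.18103×(-0.74224)=-0.13437, 0.15086×(-0.82142)=-0.12392, 0.13362×(-0.87413)=-0.11680, 0.15086×(-0.82142)=-0.12392, 0.1681×(-0.77442)=-0.13018, 0.21552×(-0.66652)=-0.14365.
Sum = -0.77284, so H' = 0.773.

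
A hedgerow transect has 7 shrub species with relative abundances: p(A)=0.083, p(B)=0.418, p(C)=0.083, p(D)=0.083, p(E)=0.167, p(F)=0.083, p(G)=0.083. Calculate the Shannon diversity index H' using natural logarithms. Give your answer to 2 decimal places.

1.70

Each pᵢ ln pᵢ term (working shown to 4 dp, full precision carried): 0.083×(-2.4889)=-0.2066, 0.418×(-0.8723)=-0.3646, 0.083×(-2.4889)=-0.2066, 0.083×(-2.4889)=-0.2066, 0.167×(-1.7898)=-0.2989, 0.083×(-2.4889)=-0.2066, 0.083×(-2.4889)=-0.2066.
Sum = -1.6964, so H' = 1.70.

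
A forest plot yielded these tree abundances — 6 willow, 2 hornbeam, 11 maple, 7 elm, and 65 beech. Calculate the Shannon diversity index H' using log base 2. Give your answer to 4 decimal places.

Total N = 6+2+11+7+65 = 91, so the proportions are 0.065934, 0.021978, 0.120879, 0.076923, 0.714286 (working shown to 6 dp, full precision carried).
Each pᵢ log₂ pᵢ term: 0.065934×(-3.922832)=-0.258648, 0.021978×(-5.507795)=-0.121050, 0.120879×(-3.048363)=-0.368483, 0.076923×(-3.700440)=-0.284649, 0.714286×(-0.485427)=-0.346733.
Sum = -1.379565, so H' = 1.3796.

1.3796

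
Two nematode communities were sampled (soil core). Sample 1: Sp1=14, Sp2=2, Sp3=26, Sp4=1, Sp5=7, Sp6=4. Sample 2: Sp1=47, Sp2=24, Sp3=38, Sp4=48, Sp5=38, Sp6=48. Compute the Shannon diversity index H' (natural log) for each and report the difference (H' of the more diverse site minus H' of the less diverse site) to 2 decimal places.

Sample 1: N=54, proportions 0.2593, 0.037, 0.4815, 0.0185, 0.1296, 0.0741, giving H' = 1.3555 (working shown to 4 dp, full precision carried).
Sample 2: N=243, proportions 0.1934, 0.0988, 0.1564, 0.1975, 0.1564, 0.1975, giving H' = 1.7675.
Difference = |1.3555 − 1.7675| = 0.4120, i.e. 0.41 to 2 decimal places.

0.41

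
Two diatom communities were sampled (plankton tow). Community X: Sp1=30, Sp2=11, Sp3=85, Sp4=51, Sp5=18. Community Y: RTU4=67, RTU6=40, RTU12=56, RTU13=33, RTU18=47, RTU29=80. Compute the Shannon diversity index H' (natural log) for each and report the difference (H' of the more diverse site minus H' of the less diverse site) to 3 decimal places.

Community X: N=195, proportions 0.153846, 0.05641, 0.435897, 0.261538, 0.092308, giving H' = 1.382805 (working shown to 6 dp, full precision carried).
Community Y: N=323, proportions 0.20743, 0.123839, 0.173375, 0.102167, 0.145511, 0.247678, giving H' = 1.747952.
Difference = |1.382805 − 1.747952| = 0.365147, i.e. 0.365 to 3 decimal places.

0.365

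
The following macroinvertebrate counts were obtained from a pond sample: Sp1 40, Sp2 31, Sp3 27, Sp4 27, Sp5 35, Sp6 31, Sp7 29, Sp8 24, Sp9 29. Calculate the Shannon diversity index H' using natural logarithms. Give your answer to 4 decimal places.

2.1866

Total N = 40+31+27+27+35+31+29+24+29 = 273, so the proportions are 0.14652, 0.113553, 0.098901, 0.098901, 0.128205, 0.113553, 0.106227, 0.087912, 0.106227 (working shown to 6 dp, full precision carried).
Each pᵢ ln pᵢ term: 0.14652×(-1.920592)=-0.281405, 0.113553×(-2.175485)=-0.247033, 0.098901×(-2.313635)=-0.228821, 0.098901×(-2.313635)=-0.228821, 0.128205×(-2.054124)=-0.263349, 0.113553×(-2.175485)=-0.247033, 0.106227×(-2.242176)=-0.238180, 0.087912×(-2.431418)=-0.213751, 0.106227×(-2.242176)=-0.238180.
Sum = -2.186574, so H' = 2.1866.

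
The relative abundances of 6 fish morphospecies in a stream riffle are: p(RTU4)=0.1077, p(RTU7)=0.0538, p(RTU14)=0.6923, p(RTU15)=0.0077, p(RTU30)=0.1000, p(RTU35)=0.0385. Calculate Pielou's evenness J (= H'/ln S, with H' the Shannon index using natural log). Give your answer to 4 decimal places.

0.5832

H' = −Σ pᵢ ln pᵢ = −((-0.239999) + (-0.157230) + (-0.254584) + (-0.037472) + (-0.230259) + (-0.125398)) = 1.044941 (working shown to 6 dp, full precision carried).
With S = 6 species, ln S = 1.791759, so J = 1.044941/1.791759 = 0.583193, i.e. 0.5832 to 4 decimal places.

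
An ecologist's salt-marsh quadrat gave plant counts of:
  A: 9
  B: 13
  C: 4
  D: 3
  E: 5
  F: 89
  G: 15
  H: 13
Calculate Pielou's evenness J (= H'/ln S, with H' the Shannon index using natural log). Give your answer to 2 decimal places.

0.68

Total N = 9+13+4+3+5+89+15+13 = 151, so the proportions are 0.0596, 0.0861, 0.0265, 0.0199, 0.0331, 0.5894, 0.0993, 0.0861 (working shown to 4 dp, full precision carried).
H' = −Σ pᵢ ln pᵢ = −((-0.1681) + (-0.2111) + (-0.0962) + (-0.0779) + (-0.1128) + (-0.3116) + (-0.2294) + (-0.2111)) = 1.4182.
With S = 8 species, ln S = 2.0794, so J = 1.4182/2.0794 = 0.6820, i.e. 0.68 to 2 decimal places.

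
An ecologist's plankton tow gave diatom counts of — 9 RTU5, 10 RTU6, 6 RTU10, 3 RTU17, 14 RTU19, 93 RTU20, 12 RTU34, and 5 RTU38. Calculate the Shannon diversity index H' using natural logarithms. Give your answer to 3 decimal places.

1.384

Total N = 9+10+6+3+14+93+12+5 = 152, so the proportions are 0.05921, 0.06579, 0.03947, 0.01974, 0.09211, 0.61184, 0.07895, 0.03289 (working shown to 5 dp, full precision carried).
Each pᵢ ln pᵢ term: 0.05921×(-2.82666)=-0.16737, 0.06579×(-2.72130)=-0.17903, 0.03947×(-3.23212)=-0.12758, 0.01974×(-3.92527)=-0.07747, 0.09211×(-2.38482)=-0.21965, 0.61184×(-0.49128)=-0.30059, 0.07895×(-2.53897)=-0.20045, 0.03289×(-3.41444)=-0.11232.
Sum = -1.38446, so H' = 1.384.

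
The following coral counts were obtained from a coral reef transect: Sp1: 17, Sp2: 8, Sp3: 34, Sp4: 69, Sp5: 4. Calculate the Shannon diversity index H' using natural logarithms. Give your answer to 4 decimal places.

Total N = 17+8+34+69+4 = 132, so the proportions are 0.128788, 0.060606, 0.257576, 0.522727, 0.030303 (working shown to 6 dp, full precision carried).
Each pᵢ ln pᵢ term: 0.128788×(-2.049589)=-0.263962, 0.060606×(-2.803360)=-0.169901, 0.257576×(-1.356441)=-0.349386, 0.522727×(-0.648695)=-0.339091, 0.030303×(-3.496508)=-0.105955.
Sum = -1.228295, so H' = 1.2283.

1.2283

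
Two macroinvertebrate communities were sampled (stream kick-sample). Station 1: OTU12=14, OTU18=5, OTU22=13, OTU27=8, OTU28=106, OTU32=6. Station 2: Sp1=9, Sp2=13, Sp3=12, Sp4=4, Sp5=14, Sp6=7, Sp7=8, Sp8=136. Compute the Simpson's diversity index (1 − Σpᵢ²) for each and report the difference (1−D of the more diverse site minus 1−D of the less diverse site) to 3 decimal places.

Station 1: N=152, proportions 0.09211, 0.03289, 0.08553, 0.05263, 0.69737, 0.03947, giving 1−D = 0.49247 (working shown to 5 dp, full precision carried).
Station 2: N=203, proportions 0.04433, 0.06404, 0.05911, 0.0197, 0.06897, 0.03448, 0.03941, 0.66995, giving 1−D = 0.53372.
Difference = |0.49247 − 0.53372| = 0.04125, i.e. 0.041 to 3 decimal places.

0.041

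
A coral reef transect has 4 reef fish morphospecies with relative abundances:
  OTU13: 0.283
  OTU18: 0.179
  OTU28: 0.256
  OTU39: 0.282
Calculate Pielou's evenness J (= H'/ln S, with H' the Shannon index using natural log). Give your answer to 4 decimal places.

H' = −Σ pᵢ ln pᵢ = −((-0.357233) + (-0.307946) + (-0.348820) + (-0.356969)) = 1.370969 (working shown to 6 dp, full precision carried).
With S = 4 species, ln S = 1.386294, so J = 1.370969/1.386294 = 0.988945, i.e. 0.9889 to 4 decimal places.

0.9889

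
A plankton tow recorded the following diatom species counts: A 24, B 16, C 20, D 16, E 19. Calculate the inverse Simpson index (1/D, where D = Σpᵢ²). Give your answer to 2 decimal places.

Total N = 24+16+20+16+19 = 95, so the proportions are 0.252632, 0.168421, 0.210526, 0.168421, 0.2 (working shown to 6 dp, full precision carried).
D = 0.252632² + 0.168421² + 0.210526² + 0.168421² + 0.2² = 0.063823 + 0.028366 + 0.044321 + 0.028366 + 0.040000 = 0.204875.
So 1/D = 4.8810, i.e. 4.88 to 2 decimal places.

4.88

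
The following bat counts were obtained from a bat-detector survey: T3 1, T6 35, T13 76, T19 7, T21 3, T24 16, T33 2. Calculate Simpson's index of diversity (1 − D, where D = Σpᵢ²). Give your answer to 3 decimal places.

Total N = 1+35+76+7+3+16+2 = 140, so the proportions are 0.00714, 0.25, 0.54286, 0.05, 0.02143, 0.11429, 0.01429 (working shown to 5 dp, full precision carried).
D = 0.00714² + 0.25² + 0.54286² + 0.05² + 0.02143² + 0.11429² + 0.01429² = 0.00005 + 0.06250 + 0.29469 + 0.00250 + 0.00046 + 0.01306 + 0.00020 = 0.37347.
So 1 − D = 0.62653, i.e. 0.627 to 3 decimal places.

0.627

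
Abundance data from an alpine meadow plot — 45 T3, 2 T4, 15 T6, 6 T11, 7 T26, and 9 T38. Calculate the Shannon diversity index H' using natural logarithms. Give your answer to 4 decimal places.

1.3659

Total N = 45+2+15+6+7+9 = 84, so the proportions are 0.535714, 0.02381, 0.178571, 0.071429, 0.083333, 0.107143 (working shown to 6 dp, full precision carried).
Each pᵢ ln pᵢ term: 0.535714×(-0.624154)=-0.334368, 0.02381×(-3.737670)=-0.088992, 0.178571×(-1.722767)=-0.307637, 0.071429×(-2.639057)=-0.188504, 0.083333×(-2.484907)=-0.207076, 0.107143×(-2.233592)=-0.239313.
Sum = -1.365891, so H' = 1.3659.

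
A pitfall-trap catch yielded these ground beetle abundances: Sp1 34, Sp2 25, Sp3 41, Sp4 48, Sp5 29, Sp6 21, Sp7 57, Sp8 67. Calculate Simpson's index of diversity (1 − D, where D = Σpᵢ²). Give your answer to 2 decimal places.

Total N = 34+25+41+48+29+21+57+67 = 322, so the proportions are 0.1056, 0.0776, 0.1273, 0.1491, 0.0901, 0.0652, 0.177, 0.2081 (working shown to 4 dp, full precision carried).
D = 0.1056² + 0.0776² + 0.1273² + 0.1491² + 0.0901² + 0.0652² + 0.177² + 0.2081² = 0.0111 + 0.0060 + 0.0162 + 0.0222 + 0.0081 + 0.0043 + 0.0313 + 0.0433 = 0.1426.
So 1 − D = 0.8574, i.e. 0.86 to 2 decimal places.

0.86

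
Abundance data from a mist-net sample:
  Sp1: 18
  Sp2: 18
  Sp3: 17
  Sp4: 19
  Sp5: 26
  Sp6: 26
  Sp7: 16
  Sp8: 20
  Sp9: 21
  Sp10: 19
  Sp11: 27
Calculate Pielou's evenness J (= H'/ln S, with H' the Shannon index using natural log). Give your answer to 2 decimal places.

Total N = 18+18+17+19+26+26+16+20+21+19+27 = 227, so the proportions are 0.0793, 0.0793, 0.0749, 0.0837, 0.1145, 0.1145, 0.0705, 0.0881, 0.0925, 0.0837, 0.1189 (working shown to 4 dp, full precision carried).
H' = −Σ pᵢ ln pᵢ = −((-0.2010) + (-0.2010) + (-0.1941) + (-0.2076) + (-0.2482) + (-0.2482) + (-0.1870) + (-0.2140) + (-0.2202) + (-0.2076) + (-0.2532)) = 2.3821.
With S = 11 species, ln S = 2.3979, so J = 2.3821/2.3979 = 0.9934, i.e. 0.99 to 2 decimal places.

0.99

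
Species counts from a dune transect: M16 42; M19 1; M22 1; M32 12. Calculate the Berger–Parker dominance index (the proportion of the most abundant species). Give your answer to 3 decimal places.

Total N = 42+1+1+12 = 56, so the proportions are 0.75, 0.01786, 0.01786, 0.21429 (working shown to 5 dp, full precision carried).
The largest proportion is 0.75, i.e. d = 0.750 to 3 decimal places.

0.750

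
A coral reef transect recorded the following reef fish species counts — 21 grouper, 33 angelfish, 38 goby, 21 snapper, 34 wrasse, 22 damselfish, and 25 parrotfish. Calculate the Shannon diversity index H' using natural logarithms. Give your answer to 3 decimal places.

1.918

Total N = 21+33+38+21+34+22+25 = 194, so the proportions are 0.10825, 0.1701, 0.19588, 0.10825, 0.17526, 0.1134, 0.12887 (working shown to 5 dp, full precision carried).
Each pᵢ ln pᵢ term: 0.10825×(-2.22334)=-0.24067, 0.1701×(-1.77135)=-0.30131, 0.19588×(-1.63027)=-0.31933, 0.10825×(-2.22334)=-0.24067, 0.17526×(-1.74150)=-0.30521, 0.1134×(-2.17682)=-0.24686, 0.12887×(-2.04898)=-0.26404.
Sum = -1.91809, so H' = 1.918.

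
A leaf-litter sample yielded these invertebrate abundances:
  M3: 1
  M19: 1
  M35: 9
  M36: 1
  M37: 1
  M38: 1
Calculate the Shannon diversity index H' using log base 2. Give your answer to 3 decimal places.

1.770

Total N = 1+1+9+1+1+1 = 14, so the proportions are 0.07143, 0.07143, 0.64286, 0.07143, 0.07143, 0.07143 (working shown to 5 dp, full precision carried).
Each pᵢ log₂ pᵢ term: 0.07143×(-3.80735)=-0.27195, 0.07143×(-3.80735)=-0.27195, 0.64286×(-0.63743)=-0.40978, 0.07143×(-3.80735)=-0.27195, 0.07143×(-3.80735)=-0.27195, 0.07143×(-3.80735)=-0.27195.
Sum = -1.76955, so H' = 1.770.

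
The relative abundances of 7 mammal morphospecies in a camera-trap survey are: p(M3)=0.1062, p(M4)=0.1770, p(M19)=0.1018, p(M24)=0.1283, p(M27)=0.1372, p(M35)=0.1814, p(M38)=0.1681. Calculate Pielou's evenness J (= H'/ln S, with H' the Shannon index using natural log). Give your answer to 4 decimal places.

H' = −Σ pᵢ ln pᵢ = −((-0.238146) + (-0.306494) + (-0.232587) + (-0.263449) + (-0.272522) + (-0.309659) + (-0.299755)) = 1.922613 (working shown to 6 dp, full precision carried).
With S = 7 species, ln S = 1.945910, so J = 1.922613/1.945910 = 0.988028, i.e. 0.9880 to 4 decimal places.

0.9880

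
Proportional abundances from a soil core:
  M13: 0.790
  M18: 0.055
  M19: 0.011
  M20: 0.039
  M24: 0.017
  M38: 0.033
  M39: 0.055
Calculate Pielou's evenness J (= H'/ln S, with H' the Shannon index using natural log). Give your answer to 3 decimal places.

0.444

H' = −Σ pᵢ ln pᵢ = −((-0.18622) + (-0.15952) + (-0.04961) + (-0.12652) + (-0.06927) + (-0.11257) + (-0.15952)) = 0.86324 (working shown to 5 dp, full precision carried).
With S = 7 species, ln S = 1.94591, so J = 0.86324/1.94591 = 0.44362, i.e. 0.444 to 3 decimal places.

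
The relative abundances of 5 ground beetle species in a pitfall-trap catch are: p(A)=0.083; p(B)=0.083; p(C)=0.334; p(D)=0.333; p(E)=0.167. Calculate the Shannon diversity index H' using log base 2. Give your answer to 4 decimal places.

2.0840

Each pᵢ log₂ pᵢ term (working shown to 6 dp, full precision carried): 0.083×(-3.590745)=-0.298032, 0.083×(-3.590745)=-0.298032, 0.334×(-1.582080)=-0.528415, 0.333×(-1.586406)=-0.528273, 0.167×(-2.582080)=-0.431207.
Sum = -2.083959, so H' = 2.0840.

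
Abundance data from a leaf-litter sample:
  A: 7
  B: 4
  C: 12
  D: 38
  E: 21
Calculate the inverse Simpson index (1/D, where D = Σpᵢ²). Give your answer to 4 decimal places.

3.2111

Total N = 7+4+12+38+21 = 82, so the proportions are 0.08536585, 0.04878049, 0.14634146, 0.46341463, 0.25609756 (working shown to 8 dp, full precision carried).
D = 0.08536585² + 0.04878049² + 0.14634146² + 0.46341463² + 0.25609756² = 0.00728733 + 0.00237954 + 0.02141582 + 0.21475312 + 0.06558596 = 0.31142177.
So 1/D = 3.211079, i.e. 3.2111 to 4 decimal places.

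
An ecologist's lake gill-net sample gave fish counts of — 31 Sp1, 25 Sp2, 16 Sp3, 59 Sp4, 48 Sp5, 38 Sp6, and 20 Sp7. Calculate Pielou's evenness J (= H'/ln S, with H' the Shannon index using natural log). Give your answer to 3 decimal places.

0.954

Total N = 31+25+16+59+48+38+20 = 237, so the proportions are 0.1308, 0.10549, 0.06751, 0.24895, 0.20253, 0.16034, 0.08439 (working shown to 5 dp, full precision carried).
H' = −Σ pᵢ ln pᵢ = −((-0.26606) + (-0.23726) + (-0.18197) + (-0.34616) + (-0.32341) + (-0.29349) + (-0.20864)) = 1.85700.
With S = 7 species, ln S = 1.94591, so J = 1.85700/1.94591 = 0.95431, i.e. 0.954 to 3 decimal places.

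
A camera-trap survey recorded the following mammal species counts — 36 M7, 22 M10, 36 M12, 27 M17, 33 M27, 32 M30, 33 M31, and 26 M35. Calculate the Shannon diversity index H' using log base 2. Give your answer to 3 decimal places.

2.982

Total N = 36+22+36+27+33+32+33+26 = 245, so the proportions are 0.14694, 0.0898, 0.14694, 0.1102, 0.13469, 0.13061, 0.13469, 0.10612 (working shown to 5 dp, full precision carried).
Each pᵢ log₂ pᵢ term: 0.14694×(-2.76671)=-0.40654, 0.0898×(-3.47721)=-0.31224, 0.14694×(-2.76671)=-0.40654, 0.1102×(-3.18175)=-0.35064, 0.13469×(-2.89224)=-0.38957, 0.13061×(-2.93664)=-0.38356, 0.13469×(-2.89224)=-0.38957, 0.10612×(-3.23620)=-0.34343.
Sum = -2.98208, so H' = 2.982.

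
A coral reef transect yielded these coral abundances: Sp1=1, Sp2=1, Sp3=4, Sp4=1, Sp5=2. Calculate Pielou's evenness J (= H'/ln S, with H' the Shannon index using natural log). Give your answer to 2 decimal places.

Total N = 1+1+4+1+2 = 9, so the proportions are 0.1111, 0.1111, 0.4444, 0.1111, 0.2222 (working shown to 4 dp, full precision carried).
H' = −Σ pᵢ ln pᵢ = −((-0.2441) + (-0.2441) + (-0.3604) + (-0.2441) + (-0.3342)) = 1.4271.
With S = 5 species, ln S = 1.6094, so J = 1.4271/1.6094 = 0.8867, i.e. 0.89 to 2 decimal places.

0.89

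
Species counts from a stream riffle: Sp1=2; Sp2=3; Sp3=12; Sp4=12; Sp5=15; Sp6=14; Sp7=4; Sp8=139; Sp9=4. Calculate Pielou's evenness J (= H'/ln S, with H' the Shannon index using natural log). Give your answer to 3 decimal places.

0.560

Total N = 2+3+12+12+15+14+4+139+4 = 205, so the proportions are 0.00976, 0.01463, 0.05854, 0.05854, 0.07317, 0.06829, 0.01951, 0.67805, 0.01951 (working shown to 5 dp, full precision carried).
H' = −Σ pᵢ ln pᵢ = −((-0.04517) + (-0.06182) + (-0.16613) + (-0.16613) + (-0.19134) + (-0.18329) + (-0.07681) + (-0.26345) + (-0.07681)) = 1.23096.
With S = 9 species, ln S = 2.19722, so J = 1.23096/2.19722 = 0.56024, i.e. 0.560 to 3 decimal places.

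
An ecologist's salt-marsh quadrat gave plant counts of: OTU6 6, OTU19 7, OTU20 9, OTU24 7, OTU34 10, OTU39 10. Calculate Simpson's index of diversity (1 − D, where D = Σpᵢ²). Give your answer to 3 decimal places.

0.827

Total N = 6+7+9+7+10+10 = 49, so the proportions are 0.12245, 0.14286, 0.18367, 0.14286, 0.20408, 0.20408 (working shown to 5 dp, full precision carried).
D = 0.12245² + 0.14286² + 0.18367² + 0.14286² + 0.20408² + 0.20408² = 0.01499 + 0.02041 + 0.03374 + 0.02041 + 0.04165 + 0.04165 = 0.17284.
So 1 − D = 0.82716, i.e. 0.827 to 3 decimal places.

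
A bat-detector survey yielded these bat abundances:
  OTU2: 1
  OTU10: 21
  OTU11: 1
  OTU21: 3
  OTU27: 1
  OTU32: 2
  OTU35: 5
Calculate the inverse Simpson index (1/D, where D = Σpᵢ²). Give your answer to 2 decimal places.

2.40

Total N = 1+21+1+3+1+2+5 = 34, so the proportions are 0.02941, 0.61765, 0.02941, 0.08824, 0.02941, 0.05882, 0.14706 (working shown to 5 dp, full precision carried).
D = 0.02941² + 0.61765² + 0.02941² + 0.08824² + 0.02941² + 0.05882² + 0.14706² = 0.00087 + 0.38149 + 0.00087 + 0.00779 + 0.00087 + 0.00346 + 0.02163 = 0.41696.
So 1/D = 2.3983, i.e. 2.40 to 2 decimal places.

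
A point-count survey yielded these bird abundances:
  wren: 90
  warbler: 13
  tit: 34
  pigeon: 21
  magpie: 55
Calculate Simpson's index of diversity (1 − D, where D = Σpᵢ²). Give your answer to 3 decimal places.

Total N = 90+13+34+21+55 = 213, so the proportions are 0.42254, 0.06103, 0.15962, 0.09859, 0.25822 (working shown to 5 dp, full precision carried).
D = 0.42254² + 0.06103² + 0.15962² + 0.09859² + 0.25822² = 0.17854 + 0.00373 + 0.02548 + 0.00972 + 0.06668 = 0.28414.
So 1 − D = 0.71586, i.e. 0.716 to 3 decimal places.

0.716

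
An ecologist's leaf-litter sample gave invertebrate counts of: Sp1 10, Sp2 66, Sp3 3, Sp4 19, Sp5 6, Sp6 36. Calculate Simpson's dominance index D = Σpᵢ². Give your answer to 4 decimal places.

0.3142

Total N = 10+66+3+19+6+36 = 140, so the proportions are 0.071429, 0.471429, 0.021429, 0.135714, 0.042857, 0.257143 (working shown to 6 dp, full precision carried).
D = 0.071429² + 0.471429² + 0.021429² + 0.135714² + 0.042857² + 0.257143² = 0.005102 + 0.222245 + 0.000459 + 0.018418 + 0.001837 + 0.066122 = 0.314184.
To 4 decimal places, D = 0.3142.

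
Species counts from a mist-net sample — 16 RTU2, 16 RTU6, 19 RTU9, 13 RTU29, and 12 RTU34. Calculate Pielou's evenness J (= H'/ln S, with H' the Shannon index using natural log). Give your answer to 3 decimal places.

Total N = 16+16+19+13+12 = 76, so the proportions are 0.21053, 0.21053, 0.25, 0.17105, 0.15789 (working shown to 5 dp, full precision carried).
H' = −Σ pᵢ ln pᵢ = −((-0.32803) + (-0.32803) + (-0.34657) + (-0.30204) + (-0.29145)) = 1.59612.
With S = 5 species, ln S = 1.60944, so J = 1.59612/1.60944 = 0.99173, i.e. 0.992 to 3 decimal places.

0.992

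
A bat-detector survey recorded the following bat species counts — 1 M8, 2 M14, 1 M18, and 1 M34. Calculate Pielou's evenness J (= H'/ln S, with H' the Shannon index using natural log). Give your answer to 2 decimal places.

0.96

Total N = 1+2+1+1 = 5, so the proportions are 0.2, 0.4, 0.2, 0.2 (working shown to 4 dp, full precision carried).
H' = −Σ pᵢ ln pᵢ = −((-0.3219) + (-0.3665) + (-0.3219) + (-0.3219)) = 1.3322.
With S = 4 species, ln S = 1.3863, so J = 1.3322/1.3863 = 0.9610, i.e. 0.96 to 2 decimal places.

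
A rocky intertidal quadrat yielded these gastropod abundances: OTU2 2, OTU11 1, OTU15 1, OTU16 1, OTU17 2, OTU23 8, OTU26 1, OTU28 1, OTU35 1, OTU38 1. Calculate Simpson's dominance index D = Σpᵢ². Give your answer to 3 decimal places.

0.219

Total N = 2+1+1+1+2+8+1+1+1+1 = 19, so the proportions are 0.10526, 0.05263, 0.05263, 0.05263, 0.10526, 0.42105, 0.05263, 0.05263, 0.05263, 0.05263 (working shown to 5 dp, full precision carried).
D = 0.10526² + 0.05263² + 0.05263² + 0.05263² + 0.10526² + 0.42105² + 0.05263² + 0.05263² + 0.05263² + 0.05263² = 0.01108 + 0.00277 + 0.00277 + 0.00277 + 0.01108 + 0.17729 + 0.00277 + 0.00277 + 0.00277 + 0.00277 = 0.21884.
To 3 decimal places, D = 0.219.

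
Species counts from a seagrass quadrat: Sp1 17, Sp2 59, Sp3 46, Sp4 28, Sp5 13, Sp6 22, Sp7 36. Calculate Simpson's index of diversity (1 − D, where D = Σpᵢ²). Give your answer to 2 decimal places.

Total N = 17+59+46+28+13+22+36 = 221, so the proportions are 0.0769, 0.267, 0.2081, 0.1267, 0.0588, 0.0995, 0.1629 (working shown to 4 dp, full precision carried).
D = 0.0769² + 0.267² + 0.2081² + 0.1267² + 0.0588² + 0.0995² + 0.1629² = 0.0059 + 0.0713 + 0.0433 + 0.0161 + 0.0035 + 0.0099 + 0.0265 = 0.1765.
So 1 − D = 0.8235, i.e. 0.82 to 2 decimal places.

0.82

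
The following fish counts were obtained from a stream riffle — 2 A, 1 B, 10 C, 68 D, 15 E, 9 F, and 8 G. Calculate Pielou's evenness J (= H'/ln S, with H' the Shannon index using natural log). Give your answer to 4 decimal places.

Total N = 2+1+10+68+15+9+8 = 113, so the proportions are 0.017699, 0.00885, 0.088496, 0.60177, 0.132743, 0.079646, 0.070796 (working shown to 6 dp, full precision carried).
H' = −Σ pᵢ ln pᵢ = −((-0.071402) + (-0.041835) + (-0.214584) + (-0.305627) + (-0.268054) + (-0.201517) + (-0.187465)) = 1.290485.
With S = 7 species, ln S = 1.945910, so J = 1.290485/1.945910 = 0.663178, i.e. 0.6632 to 4 decimal places.

0.6632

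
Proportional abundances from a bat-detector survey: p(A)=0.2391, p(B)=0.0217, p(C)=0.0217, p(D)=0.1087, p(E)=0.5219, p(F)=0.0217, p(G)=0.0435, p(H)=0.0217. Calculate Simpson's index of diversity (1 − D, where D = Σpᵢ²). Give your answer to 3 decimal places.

0.655

D = 0.2391² + 0.0217² + 0.0217² + 0.1087² + 0.5219² + 0.0217² + 0.0435² + 0.0217² = 0.05717 + 0.00047 + 0.00047 + 0.01182 + 0.27238 + 0.00047 + 0.00189 + 0.00047 = 0.34514 (working shown to 5 dp, full precision carried).
So 1 − D = 0.65486, i.e. 0.655 to 3 decimal places.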